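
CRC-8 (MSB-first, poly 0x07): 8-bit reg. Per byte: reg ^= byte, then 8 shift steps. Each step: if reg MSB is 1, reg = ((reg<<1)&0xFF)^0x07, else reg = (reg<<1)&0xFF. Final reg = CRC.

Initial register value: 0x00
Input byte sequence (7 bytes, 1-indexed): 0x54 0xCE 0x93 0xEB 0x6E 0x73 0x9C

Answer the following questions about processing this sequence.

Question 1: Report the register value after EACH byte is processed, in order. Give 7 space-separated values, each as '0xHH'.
0xAB 0x3C 0x44 0x44 0xD6 0x72 0x84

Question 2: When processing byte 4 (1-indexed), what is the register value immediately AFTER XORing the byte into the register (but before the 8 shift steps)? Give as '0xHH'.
Answer: 0xAF

Derivation:
Register before byte 4: 0x44
Byte 4: 0xEB
0x44 XOR 0xEB = 0xAF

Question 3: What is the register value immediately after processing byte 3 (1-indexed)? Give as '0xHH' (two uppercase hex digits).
After byte 1 (0x54): reg=0xAB
After byte 2 (0xCE): reg=0x3C
After byte 3 (0x93): reg=0x44

Answer: 0x44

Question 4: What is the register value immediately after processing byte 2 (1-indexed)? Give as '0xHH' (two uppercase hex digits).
After byte 1 (0x54): reg=0xAB
After byte 2 (0xCE): reg=0x3C

Answer: 0x3C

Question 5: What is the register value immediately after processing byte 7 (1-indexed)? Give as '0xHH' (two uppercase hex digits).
Answer: 0x84

Derivation:
After byte 1 (0x54): reg=0xAB
After byte 2 (0xCE): reg=0x3C
After byte 3 (0x93): reg=0x44
After byte 4 (0xEB): reg=0x44
After byte 5 (0x6E): reg=0xD6
After byte 6 (0x73): reg=0x72
After byte 7 (0x9C): reg=0x84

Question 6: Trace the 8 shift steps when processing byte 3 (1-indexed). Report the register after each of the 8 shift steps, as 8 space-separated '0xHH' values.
After byte 1 (0x54): reg=0xAB
After byte 2 (0xCE): reg=0x3C
Register before byte 3: 0x3C
After XOR with byte 0x93: 0xAF

Answer: 0x59 0xB2 0x63 0xC6 0x8B 0x11 0x22 0x44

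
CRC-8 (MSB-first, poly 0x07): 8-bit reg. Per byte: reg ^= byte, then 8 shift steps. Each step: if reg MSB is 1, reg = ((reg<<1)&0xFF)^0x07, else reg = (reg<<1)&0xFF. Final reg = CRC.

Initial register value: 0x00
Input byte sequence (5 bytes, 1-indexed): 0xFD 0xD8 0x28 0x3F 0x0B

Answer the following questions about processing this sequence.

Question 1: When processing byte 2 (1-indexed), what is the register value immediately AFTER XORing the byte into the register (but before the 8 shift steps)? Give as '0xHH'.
Answer: 0x25

Derivation:
Register before byte 2: 0xFD
Byte 2: 0xD8
0xFD XOR 0xD8 = 0x25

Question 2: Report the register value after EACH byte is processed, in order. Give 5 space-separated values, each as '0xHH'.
0xFD 0xFB 0x37 0x38 0x99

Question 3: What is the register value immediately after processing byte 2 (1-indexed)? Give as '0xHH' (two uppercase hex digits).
After byte 1 (0xFD): reg=0xFD
After byte 2 (0xD8): reg=0xFB

Answer: 0xFB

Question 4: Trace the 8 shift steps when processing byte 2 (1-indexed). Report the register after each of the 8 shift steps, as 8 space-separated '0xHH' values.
Answer: 0x4A 0x94 0x2F 0x5E 0xBC 0x7F 0xFE 0xFB

Derivation:
After byte 1 (0xFD): reg=0xFD
Register before byte 2: 0xFD
After XOR with byte 0xD8: 0x25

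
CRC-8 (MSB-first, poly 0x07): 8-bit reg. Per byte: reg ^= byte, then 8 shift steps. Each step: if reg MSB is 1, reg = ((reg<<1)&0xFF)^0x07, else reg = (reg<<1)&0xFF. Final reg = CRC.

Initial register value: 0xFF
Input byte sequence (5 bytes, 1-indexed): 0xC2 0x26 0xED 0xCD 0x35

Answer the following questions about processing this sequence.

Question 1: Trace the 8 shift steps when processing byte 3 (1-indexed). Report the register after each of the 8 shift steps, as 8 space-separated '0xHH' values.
Answer: 0x1E 0x3C 0x78 0xF0 0xE7 0xC9 0x95 0x2D

Derivation:
After byte 1 (0xC2): reg=0xB3
After byte 2 (0x26): reg=0xE2
Register before byte 3: 0xE2
After XOR with byte 0xED: 0x0F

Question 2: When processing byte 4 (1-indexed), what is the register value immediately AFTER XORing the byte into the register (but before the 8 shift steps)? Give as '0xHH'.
Answer: 0xE0

Derivation:
Register before byte 4: 0x2D
Byte 4: 0xCD
0x2D XOR 0xCD = 0xE0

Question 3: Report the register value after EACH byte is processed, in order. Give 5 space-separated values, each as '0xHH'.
0xB3 0xE2 0x2D 0xAE 0xC8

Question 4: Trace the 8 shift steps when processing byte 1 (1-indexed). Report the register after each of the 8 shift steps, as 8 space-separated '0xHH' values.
Answer: 0x7A 0xF4 0xEF 0xD9 0xB5 0x6D 0xDA 0xB3

Derivation:
Register before byte 1: 0xFF
After XOR with byte 0xC2: 0x3D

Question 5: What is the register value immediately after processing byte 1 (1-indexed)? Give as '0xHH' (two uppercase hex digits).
Answer: 0xB3

Derivation:
After byte 1 (0xC2): reg=0xB3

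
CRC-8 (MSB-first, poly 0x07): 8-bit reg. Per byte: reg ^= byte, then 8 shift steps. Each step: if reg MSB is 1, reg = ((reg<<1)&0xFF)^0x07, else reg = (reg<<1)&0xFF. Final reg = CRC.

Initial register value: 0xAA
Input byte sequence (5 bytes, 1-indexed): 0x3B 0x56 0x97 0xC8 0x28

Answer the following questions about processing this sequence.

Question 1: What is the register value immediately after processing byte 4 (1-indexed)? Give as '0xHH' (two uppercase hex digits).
After byte 1 (0x3B): reg=0xFE
After byte 2 (0x56): reg=0x51
After byte 3 (0x97): reg=0x5C
After byte 4 (0xC8): reg=0xE5

Answer: 0xE5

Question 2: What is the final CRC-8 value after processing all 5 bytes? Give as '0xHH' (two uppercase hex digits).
After byte 1 (0x3B): reg=0xFE
After byte 2 (0x56): reg=0x51
After byte 3 (0x97): reg=0x5C
After byte 4 (0xC8): reg=0xE5
After byte 5 (0x28): reg=0x6D

Answer: 0x6D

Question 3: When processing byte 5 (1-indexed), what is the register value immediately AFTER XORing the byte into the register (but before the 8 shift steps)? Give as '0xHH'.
Answer: 0xCD

Derivation:
Register before byte 5: 0xE5
Byte 5: 0x28
0xE5 XOR 0x28 = 0xCD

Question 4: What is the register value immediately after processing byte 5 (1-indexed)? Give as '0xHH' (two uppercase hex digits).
After byte 1 (0x3B): reg=0xFE
After byte 2 (0x56): reg=0x51
After byte 3 (0x97): reg=0x5C
After byte 4 (0xC8): reg=0xE5
After byte 5 (0x28): reg=0x6D

Answer: 0x6D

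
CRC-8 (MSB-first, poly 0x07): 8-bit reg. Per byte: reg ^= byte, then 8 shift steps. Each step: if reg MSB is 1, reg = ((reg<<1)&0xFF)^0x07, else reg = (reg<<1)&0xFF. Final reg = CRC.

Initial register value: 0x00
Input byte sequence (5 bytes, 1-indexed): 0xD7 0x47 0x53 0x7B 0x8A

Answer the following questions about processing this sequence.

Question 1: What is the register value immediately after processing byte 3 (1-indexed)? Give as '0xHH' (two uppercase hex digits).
Answer: 0xB7

Derivation:
After byte 1 (0xD7): reg=0x2B
After byte 2 (0x47): reg=0x03
After byte 3 (0x53): reg=0xB7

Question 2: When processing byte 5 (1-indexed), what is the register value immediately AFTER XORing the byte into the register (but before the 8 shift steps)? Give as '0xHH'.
Answer: 0xE0

Derivation:
Register before byte 5: 0x6A
Byte 5: 0x8A
0x6A XOR 0x8A = 0xE0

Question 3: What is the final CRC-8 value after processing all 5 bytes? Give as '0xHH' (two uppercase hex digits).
Answer: 0xAE

Derivation:
After byte 1 (0xD7): reg=0x2B
After byte 2 (0x47): reg=0x03
After byte 3 (0x53): reg=0xB7
After byte 4 (0x7B): reg=0x6A
After byte 5 (0x8A): reg=0xAE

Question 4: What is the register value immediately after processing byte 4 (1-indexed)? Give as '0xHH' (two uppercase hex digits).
After byte 1 (0xD7): reg=0x2B
After byte 2 (0x47): reg=0x03
After byte 3 (0x53): reg=0xB7
After byte 4 (0x7B): reg=0x6A

Answer: 0x6A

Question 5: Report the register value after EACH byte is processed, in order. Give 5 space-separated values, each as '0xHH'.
0x2B 0x03 0xB7 0x6A 0xAE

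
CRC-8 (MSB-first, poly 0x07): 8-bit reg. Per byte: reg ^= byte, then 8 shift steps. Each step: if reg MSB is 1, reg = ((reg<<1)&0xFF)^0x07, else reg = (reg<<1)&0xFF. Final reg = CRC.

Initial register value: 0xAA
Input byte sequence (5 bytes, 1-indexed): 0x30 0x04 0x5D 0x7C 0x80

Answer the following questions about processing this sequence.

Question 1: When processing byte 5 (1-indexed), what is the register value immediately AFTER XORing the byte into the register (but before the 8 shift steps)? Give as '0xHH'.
Answer: 0x77

Derivation:
Register before byte 5: 0xF7
Byte 5: 0x80
0xF7 XOR 0x80 = 0x77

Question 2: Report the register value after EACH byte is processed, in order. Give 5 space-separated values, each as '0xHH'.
0xCF 0x7F 0xEE 0xF7 0x42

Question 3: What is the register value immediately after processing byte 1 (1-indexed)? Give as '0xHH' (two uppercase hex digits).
After byte 1 (0x30): reg=0xCF

Answer: 0xCF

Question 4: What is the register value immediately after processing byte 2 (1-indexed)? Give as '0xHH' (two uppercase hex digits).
After byte 1 (0x30): reg=0xCF
After byte 2 (0x04): reg=0x7F

Answer: 0x7F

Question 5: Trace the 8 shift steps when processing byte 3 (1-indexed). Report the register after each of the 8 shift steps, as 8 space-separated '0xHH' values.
Answer: 0x44 0x88 0x17 0x2E 0x5C 0xB8 0x77 0xEE

Derivation:
After byte 1 (0x30): reg=0xCF
After byte 2 (0x04): reg=0x7F
Register before byte 3: 0x7F
After XOR with byte 0x5D: 0x22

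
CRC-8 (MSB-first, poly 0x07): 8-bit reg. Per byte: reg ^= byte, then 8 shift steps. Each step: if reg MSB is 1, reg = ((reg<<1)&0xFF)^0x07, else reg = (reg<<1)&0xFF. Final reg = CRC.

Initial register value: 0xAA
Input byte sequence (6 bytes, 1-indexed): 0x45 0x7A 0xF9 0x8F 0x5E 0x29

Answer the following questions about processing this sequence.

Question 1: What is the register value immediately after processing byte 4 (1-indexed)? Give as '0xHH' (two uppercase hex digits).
After byte 1 (0x45): reg=0x83
After byte 2 (0x7A): reg=0xE1
After byte 3 (0xF9): reg=0x48
After byte 4 (0x8F): reg=0x5B

Answer: 0x5B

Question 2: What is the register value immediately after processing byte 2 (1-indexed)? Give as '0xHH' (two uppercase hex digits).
After byte 1 (0x45): reg=0x83
After byte 2 (0x7A): reg=0xE1

Answer: 0xE1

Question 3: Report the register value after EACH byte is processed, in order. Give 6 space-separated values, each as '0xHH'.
0x83 0xE1 0x48 0x5B 0x1B 0x9E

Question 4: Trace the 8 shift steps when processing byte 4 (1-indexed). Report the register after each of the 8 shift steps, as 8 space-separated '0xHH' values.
After byte 1 (0x45): reg=0x83
After byte 2 (0x7A): reg=0xE1
After byte 3 (0xF9): reg=0x48
Register before byte 4: 0x48
After XOR with byte 0x8F: 0xC7

Answer: 0x89 0x15 0x2A 0x54 0xA8 0x57 0xAE 0x5B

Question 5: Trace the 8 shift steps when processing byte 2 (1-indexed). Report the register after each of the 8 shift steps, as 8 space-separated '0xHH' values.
Answer: 0xF5 0xED 0xDD 0xBD 0x7D 0xFA 0xF3 0xE1

Derivation:
After byte 1 (0x45): reg=0x83
Register before byte 2: 0x83
After XOR with byte 0x7A: 0xF9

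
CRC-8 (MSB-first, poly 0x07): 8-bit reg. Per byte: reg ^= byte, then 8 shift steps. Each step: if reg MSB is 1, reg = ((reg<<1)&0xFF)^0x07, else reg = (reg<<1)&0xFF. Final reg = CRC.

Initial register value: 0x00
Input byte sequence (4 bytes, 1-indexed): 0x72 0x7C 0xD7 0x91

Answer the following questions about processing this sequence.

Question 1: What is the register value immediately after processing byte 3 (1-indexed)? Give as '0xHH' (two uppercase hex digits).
Answer: 0xC4

Derivation:
After byte 1 (0x72): reg=0x59
After byte 2 (0x7C): reg=0xFB
After byte 3 (0xD7): reg=0xC4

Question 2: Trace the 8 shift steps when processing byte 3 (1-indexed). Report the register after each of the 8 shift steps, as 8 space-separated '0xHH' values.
After byte 1 (0x72): reg=0x59
After byte 2 (0x7C): reg=0xFB
Register before byte 3: 0xFB
After XOR with byte 0xD7: 0x2C

Answer: 0x58 0xB0 0x67 0xCE 0x9B 0x31 0x62 0xC4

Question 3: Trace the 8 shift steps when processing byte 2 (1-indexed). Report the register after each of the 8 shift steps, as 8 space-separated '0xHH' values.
Answer: 0x4A 0x94 0x2F 0x5E 0xBC 0x7F 0xFE 0xFB

Derivation:
After byte 1 (0x72): reg=0x59
Register before byte 2: 0x59
After XOR with byte 0x7C: 0x25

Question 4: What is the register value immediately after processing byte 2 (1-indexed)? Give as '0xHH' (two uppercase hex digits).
Answer: 0xFB

Derivation:
After byte 1 (0x72): reg=0x59
After byte 2 (0x7C): reg=0xFB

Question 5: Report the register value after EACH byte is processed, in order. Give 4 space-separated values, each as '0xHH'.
0x59 0xFB 0xC4 0xAC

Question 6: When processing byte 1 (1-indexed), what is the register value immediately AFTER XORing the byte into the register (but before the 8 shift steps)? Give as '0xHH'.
Answer: 0x72

Derivation:
Register before byte 1: 0x00
Byte 1: 0x72
0x00 XOR 0x72 = 0x72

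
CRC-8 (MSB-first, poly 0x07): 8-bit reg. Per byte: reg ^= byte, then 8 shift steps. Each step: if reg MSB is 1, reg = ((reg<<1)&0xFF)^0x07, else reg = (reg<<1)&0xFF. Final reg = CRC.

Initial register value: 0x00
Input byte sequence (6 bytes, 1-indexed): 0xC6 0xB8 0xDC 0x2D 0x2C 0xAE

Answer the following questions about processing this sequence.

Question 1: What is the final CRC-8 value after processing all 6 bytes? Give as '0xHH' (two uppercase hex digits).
After byte 1 (0xC6): reg=0x5C
After byte 2 (0xB8): reg=0xB2
After byte 3 (0xDC): reg=0x0D
After byte 4 (0x2D): reg=0xE0
After byte 5 (0x2C): reg=0x6A
After byte 6 (0xAE): reg=0x52

Answer: 0x52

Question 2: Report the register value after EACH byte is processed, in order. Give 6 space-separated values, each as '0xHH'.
0x5C 0xB2 0x0D 0xE0 0x6A 0x52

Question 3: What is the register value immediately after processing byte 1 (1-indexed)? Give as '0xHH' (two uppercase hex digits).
Answer: 0x5C

Derivation:
After byte 1 (0xC6): reg=0x5C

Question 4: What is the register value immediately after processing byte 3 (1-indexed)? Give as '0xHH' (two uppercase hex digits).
Answer: 0x0D

Derivation:
After byte 1 (0xC6): reg=0x5C
After byte 2 (0xB8): reg=0xB2
After byte 3 (0xDC): reg=0x0D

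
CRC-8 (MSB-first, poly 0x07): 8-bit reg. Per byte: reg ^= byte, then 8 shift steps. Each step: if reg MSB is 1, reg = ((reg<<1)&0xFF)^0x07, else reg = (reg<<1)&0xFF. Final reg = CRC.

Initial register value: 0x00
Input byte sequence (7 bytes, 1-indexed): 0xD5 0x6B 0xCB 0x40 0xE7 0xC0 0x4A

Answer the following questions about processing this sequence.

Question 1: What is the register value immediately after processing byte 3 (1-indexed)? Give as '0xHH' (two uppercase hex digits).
After byte 1 (0xD5): reg=0x25
After byte 2 (0x6B): reg=0xED
After byte 3 (0xCB): reg=0xF2

Answer: 0xF2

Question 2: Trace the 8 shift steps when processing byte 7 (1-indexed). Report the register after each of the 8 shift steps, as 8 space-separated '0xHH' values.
Answer: 0x20 0x40 0x80 0x07 0x0E 0x1C 0x38 0x70

Derivation:
After byte 1 (0xD5): reg=0x25
After byte 2 (0x6B): reg=0xED
After byte 3 (0xCB): reg=0xF2
After byte 4 (0x40): reg=0x17
After byte 5 (0xE7): reg=0xDE
After byte 6 (0xC0): reg=0x5A
Register before byte 7: 0x5A
After XOR with byte 0x4A: 0x10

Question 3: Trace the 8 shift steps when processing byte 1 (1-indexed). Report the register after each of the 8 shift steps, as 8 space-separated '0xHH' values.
Answer: 0xAD 0x5D 0xBA 0x73 0xE6 0xCB 0x91 0x25

Derivation:
Register before byte 1: 0x00
After XOR with byte 0xD5: 0xD5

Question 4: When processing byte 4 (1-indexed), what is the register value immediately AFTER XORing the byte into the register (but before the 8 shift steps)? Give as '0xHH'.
Answer: 0xB2

Derivation:
Register before byte 4: 0xF2
Byte 4: 0x40
0xF2 XOR 0x40 = 0xB2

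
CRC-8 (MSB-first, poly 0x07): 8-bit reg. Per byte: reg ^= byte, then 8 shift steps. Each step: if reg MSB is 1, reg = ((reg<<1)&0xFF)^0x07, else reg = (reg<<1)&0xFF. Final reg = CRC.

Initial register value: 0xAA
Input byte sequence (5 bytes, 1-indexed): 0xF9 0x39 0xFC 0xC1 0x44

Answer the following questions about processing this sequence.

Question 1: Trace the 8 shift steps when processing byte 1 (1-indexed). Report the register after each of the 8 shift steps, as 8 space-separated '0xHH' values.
Register before byte 1: 0xAA
After XOR with byte 0xF9: 0x53

Answer: 0xA6 0x4B 0x96 0x2B 0x56 0xAC 0x5F 0xBE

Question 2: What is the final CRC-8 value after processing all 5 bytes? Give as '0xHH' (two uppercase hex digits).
After byte 1 (0xF9): reg=0xBE
After byte 2 (0x39): reg=0x9C
After byte 3 (0xFC): reg=0x27
After byte 4 (0xC1): reg=0xBC
After byte 5 (0x44): reg=0xE6

Answer: 0xE6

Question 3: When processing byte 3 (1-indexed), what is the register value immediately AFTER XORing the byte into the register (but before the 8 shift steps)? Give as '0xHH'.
Register before byte 3: 0x9C
Byte 3: 0xFC
0x9C XOR 0xFC = 0x60

Answer: 0x60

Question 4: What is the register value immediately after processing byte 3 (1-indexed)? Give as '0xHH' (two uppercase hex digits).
After byte 1 (0xF9): reg=0xBE
After byte 2 (0x39): reg=0x9C
After byte 3 (0xFC): reg=0x27

Answer: 0x27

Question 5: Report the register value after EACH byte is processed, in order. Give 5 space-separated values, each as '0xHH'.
0xBE 0x9C 0x27 0xBC 0xE6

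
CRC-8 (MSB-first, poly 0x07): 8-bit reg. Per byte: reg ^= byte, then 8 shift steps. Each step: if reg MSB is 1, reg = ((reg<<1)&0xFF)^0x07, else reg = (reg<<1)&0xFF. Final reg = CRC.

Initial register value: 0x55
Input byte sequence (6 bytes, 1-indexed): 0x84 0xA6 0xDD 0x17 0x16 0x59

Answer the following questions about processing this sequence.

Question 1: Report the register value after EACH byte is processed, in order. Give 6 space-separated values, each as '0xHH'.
0x39 0xD4 0x3F 0xD8 0x64 0xB3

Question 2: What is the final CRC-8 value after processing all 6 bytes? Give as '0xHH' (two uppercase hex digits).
Answer: 0xB3

Derivation:
After byte 1 (0x84): reg=0x39
After byte 2 (0xA6): reg=0xD4
After byte 3 (0xDD): reg=0x3F
After byte 4 (0x17): reg=0xD8
After byte 5 (0x16): reg=0x64
After byte 6 (0x59): reg=0xB3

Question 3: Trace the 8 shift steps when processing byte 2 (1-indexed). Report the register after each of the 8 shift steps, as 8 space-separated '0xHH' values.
Answer: 0x39 0x72 0xE4 0xCF 0x99 0x35 0x6A 0xD4

Derivation:
After byte 1 (0x84): reg=0x39
Register before byte 2: 0x39
After XOR with byte 0xA6: 0x9F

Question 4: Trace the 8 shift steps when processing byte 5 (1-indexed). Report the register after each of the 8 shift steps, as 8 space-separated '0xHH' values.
Answer: 0x9B 0x31 0x62 0xC4 0x8F 0x19 0x32 0x64

Derivation:
After byte 1 (0x84): reg=0x39
After byte 2 (0xA6): reg=0xD4
After byte 3 (0xDD): reg=0x3F
After byte 4 (0x17): reg=0xD8
Register before byte 5: 0xD8
After XOR with byte 0x16: 0xCE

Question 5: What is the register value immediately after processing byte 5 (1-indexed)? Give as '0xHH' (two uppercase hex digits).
After byte 1 (0x84): reg=0x39
After byte 2 (0xA6): reg=0xD4
After byte 3 (0xDD): reg=0x3F
After byte 4 (0x17): reg=0xD8
After byte 5 (0x16): reg=0x64

Answer: 0x64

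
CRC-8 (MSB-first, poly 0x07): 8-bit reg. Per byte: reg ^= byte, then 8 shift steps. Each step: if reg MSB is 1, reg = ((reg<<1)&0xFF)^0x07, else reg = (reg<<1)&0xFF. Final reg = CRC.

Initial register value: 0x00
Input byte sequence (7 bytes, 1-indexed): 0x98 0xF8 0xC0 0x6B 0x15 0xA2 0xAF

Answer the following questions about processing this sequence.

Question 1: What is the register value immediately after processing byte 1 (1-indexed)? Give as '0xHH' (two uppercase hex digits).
After byte 1 (0x98): reg=0xC1

Answer: 0xC1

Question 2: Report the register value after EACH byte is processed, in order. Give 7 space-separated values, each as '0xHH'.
0xC1 0xAF 0x0A 0x20 0x8B 0xDF 0x57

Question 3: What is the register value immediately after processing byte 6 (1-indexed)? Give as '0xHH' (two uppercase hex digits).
Answer: 0xDF

Derivation:
After byte 1 (0x98): reg=0xC1
After byte 2 (0xF8): reg=0xAF
After byte 3 (0xC0): reg=0x0A
After byte 4 (0x6B): reg=0x20
After byte 5 (0x15): reg=0x8B
After byte 6 (0xA2): reg=0xDF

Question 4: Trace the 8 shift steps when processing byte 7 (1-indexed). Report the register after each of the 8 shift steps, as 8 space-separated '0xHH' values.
Answer: 0xE0 0xC7 0x89 0x15 0x2A 0x54 0xA8 0x57

Derivation:
After byte 1 (0x98): reg=0xC1
After byte 2 (0xF8): reg=0xAF
After byte 3 (0xC0): reg=0x0A
After byte 4 (0x6B): reg=0x20
After byte 5 (0x15): reg=0x8B
After byte 6 (0xA2): reg=0xDF
Register before byte 7: 0xDF
After XOR with byte 0xAF: 0x70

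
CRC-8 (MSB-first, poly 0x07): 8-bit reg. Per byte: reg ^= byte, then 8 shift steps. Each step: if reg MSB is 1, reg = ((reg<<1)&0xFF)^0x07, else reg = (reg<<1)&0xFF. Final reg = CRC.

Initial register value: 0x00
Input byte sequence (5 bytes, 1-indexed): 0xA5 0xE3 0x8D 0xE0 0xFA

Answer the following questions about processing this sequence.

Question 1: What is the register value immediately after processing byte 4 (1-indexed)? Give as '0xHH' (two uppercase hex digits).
Answer: 0x33

Derivation:
After byte 1 (0xA5): reg=0x72
After byte 2 (0xE3): reg=0xFE
After byte 3 (0x8D): reg=0x5E
After byte 4 (0xE0): reg=0x33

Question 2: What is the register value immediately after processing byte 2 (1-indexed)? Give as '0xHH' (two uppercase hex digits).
Answer: 0xFE

Derivation:
After byte 1 (0xA5): reg=0x72
After byte 2 (0xE3): reg=0xFE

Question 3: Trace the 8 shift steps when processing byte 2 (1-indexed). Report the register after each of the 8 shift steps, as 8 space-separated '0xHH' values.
After byte 1 (0xA5): reg=0x72
Register before byte 2: 0x72
After XOR with byte 0xE3: 0x91

Answer: 0x25 0x4A 0x94 0x2F 0x5E 0xBC 0x7F 0xFE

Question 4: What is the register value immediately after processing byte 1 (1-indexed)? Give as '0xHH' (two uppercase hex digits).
Answer: 0x72

Derivation:
After byte 1 (0xA5): reg=0x72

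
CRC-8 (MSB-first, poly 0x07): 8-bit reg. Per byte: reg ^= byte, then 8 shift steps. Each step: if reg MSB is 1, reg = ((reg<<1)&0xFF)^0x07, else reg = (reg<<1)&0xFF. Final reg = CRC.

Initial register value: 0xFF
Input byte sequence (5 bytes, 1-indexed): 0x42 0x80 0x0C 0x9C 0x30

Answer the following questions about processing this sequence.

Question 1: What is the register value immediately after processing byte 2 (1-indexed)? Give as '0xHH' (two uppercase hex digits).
Answer: 0x2F

Derivation:
After byte 1 (0x42): reg=0x3A
After byte 2 (0x80): reg=0x2F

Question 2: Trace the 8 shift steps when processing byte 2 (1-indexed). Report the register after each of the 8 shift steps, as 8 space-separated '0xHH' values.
Answer: 0x73 0xE6 0xCB 0x91 0x25 0x4A 0x94 0x2F

Derivation:
After byte 1 (0x42): reg=0x3A
Register before byte 2: 0x3A
After XOR with byte 0x80: 0xBA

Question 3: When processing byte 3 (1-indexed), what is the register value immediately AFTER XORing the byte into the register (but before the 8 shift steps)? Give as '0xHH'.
Answer: 0x23

Derivation:
Register before byte 3: 0x2F
Byte 3: 0x0C
0x2F XOR 0x0C = 0x23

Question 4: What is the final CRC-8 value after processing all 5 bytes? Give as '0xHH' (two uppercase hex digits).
Answer: 0x73

Derivation:
After byte 1 (0x42): reg=0x3A
After byte 2 (0x80): reg=0x2F
After byte 3 (0x0C): reg=0xE9
After byte 4 (0x9C): reg=0x4C
After byte 5 (0x30): reg=0x73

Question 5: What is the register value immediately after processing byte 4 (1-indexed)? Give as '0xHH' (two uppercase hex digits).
After byte 1 (0x42): reg=0x3A
After byte 2 (0x80): reg=0x2F
After byte 3 (0x0C): reg=0xE9
After byte 4 (0x9C): reg=0x4C

Answer: 0x4C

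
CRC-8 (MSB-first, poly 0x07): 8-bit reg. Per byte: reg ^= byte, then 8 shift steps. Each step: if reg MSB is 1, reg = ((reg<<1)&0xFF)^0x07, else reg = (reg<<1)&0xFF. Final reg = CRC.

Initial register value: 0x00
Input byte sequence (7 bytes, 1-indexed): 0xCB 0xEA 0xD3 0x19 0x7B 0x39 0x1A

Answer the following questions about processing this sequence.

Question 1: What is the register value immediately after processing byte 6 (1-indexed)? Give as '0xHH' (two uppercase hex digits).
Answer: 0xBD

Derivation:
After byte 1 (0xCB): reg=0x7F
After byte 2 (0xEA): reg=0xE2
After byte 3 (0xD3): reg=0x97
After byte 4 (0x19): reg=0xA3
After byte 5 (0x7B): reg=0x06
After byte 6 (0x39): reg=0xBD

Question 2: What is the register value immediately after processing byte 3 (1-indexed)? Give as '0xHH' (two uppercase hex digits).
Answer: 0x97

Derivation:
After byte 1 (0xCB): reg=0x7F
After byte 2 (0xEA): reg=0xE2
After byte 3 (0xD3): reg=0x97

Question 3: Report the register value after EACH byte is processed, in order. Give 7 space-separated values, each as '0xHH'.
0x7F 0xE2 0x97 0xA3 0x06 0xBD 0x7C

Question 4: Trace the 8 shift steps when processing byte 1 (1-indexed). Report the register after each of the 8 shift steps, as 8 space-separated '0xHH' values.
Register before byte 1: 0x00
After XOR with byte 0xCB: 0xCB

Answer: 0x91 0x25 0x4A 0x94 0x2F 0x5E 0xBC 0x7F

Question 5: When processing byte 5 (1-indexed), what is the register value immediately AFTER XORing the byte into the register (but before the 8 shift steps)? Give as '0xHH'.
Answer: 0xD8

Derivation:
Register before byte 5: 0xA3
Byte 5: 0x7B
0xA3 XOR 0x7B = 0xD8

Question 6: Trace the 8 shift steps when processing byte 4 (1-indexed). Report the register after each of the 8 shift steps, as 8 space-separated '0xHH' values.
Answer: 0x1B 0x36 0x6C 0xD8 0xB7 0x69 0xD2 0xA3

Derivation:
After byte 1 (0xCB): reg=0x7F
After byte 2 (0xEA): reg=0xE2
After byte 3 (0xD3): reg=0x97
Register before byte 4: 0x97
After XOR with byte 0x19: 0x8E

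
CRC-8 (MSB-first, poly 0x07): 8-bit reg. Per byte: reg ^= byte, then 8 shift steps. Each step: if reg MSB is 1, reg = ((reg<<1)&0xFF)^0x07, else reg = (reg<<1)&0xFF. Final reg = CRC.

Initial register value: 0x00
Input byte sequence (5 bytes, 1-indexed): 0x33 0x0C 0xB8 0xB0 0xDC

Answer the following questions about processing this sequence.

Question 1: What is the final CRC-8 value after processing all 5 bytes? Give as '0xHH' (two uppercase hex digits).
After byte 1 (0x33): reg=0x99
After byte 2 (0x0C): reg=0xE2
After byte 3 (0xB8): reg=0x81
After byte 4 (0xB0): reg=0x97
After byte 5 (0xDC): reg=0xF6

Answer: 0xF6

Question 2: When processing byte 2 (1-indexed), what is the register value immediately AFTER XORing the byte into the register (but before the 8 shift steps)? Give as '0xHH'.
Register before byte 2: 0x99
Byte 2: 0x0C
0x99 XOR 0x0C = 0x95

Answer: 0x95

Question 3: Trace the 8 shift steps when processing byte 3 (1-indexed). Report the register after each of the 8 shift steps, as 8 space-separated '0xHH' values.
Answer: 0xB4 0x6F 0xDE 0xBB 0x71 0xE2 0xC3 0x81

Derivation:
After byte 1 (0x33): reg=0x99
After byte 2 (0x0C): reg=0xE2
Register before byte 3: 0xE2
After XOR with byte 0xB8: 0x5A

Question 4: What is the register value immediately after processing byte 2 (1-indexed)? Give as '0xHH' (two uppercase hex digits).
Answer: 0xE2

Derivation:
After byte 1 (0x33): reg=0x99
After byte 2 (0x0C): reg=0xE2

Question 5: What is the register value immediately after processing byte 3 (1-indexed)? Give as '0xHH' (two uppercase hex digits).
After byte 1 (0x33): reg=0x99
After byte 2 (0x0C): reg=0xE2
After byte 3 (0xB8): reg=0x81

Answer: 0x81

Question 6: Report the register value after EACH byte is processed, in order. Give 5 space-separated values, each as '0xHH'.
0x99 0xE2 0x81 0x97 0xF6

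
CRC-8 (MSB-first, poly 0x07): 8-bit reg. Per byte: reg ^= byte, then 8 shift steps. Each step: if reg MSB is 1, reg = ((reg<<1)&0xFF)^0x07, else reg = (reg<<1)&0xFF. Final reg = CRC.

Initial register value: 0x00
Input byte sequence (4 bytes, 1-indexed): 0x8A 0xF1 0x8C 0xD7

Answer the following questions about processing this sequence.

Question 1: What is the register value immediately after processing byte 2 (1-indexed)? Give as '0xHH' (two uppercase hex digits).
Answer: 0xED

Derivation:
After byte 1 (0x8A): reg=0xBF
After byte 2 (0xF1): reg=0xED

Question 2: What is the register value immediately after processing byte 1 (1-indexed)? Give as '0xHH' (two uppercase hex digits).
Answer: 0xBF

Derivation:
After byte 1 (0x8A): reg=0xBF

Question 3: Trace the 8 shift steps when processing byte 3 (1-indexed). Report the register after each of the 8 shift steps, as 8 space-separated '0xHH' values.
After byte 1 (0x8A): reg=0xBF
After byte 2 (0xF1): reg=0xED
Register before byte 3: 0xED
After XOR with byte 0x8C: 0x61

Answer: 0xC2 0x83 0x01 0x02 0x04 0x08 0x10 0x20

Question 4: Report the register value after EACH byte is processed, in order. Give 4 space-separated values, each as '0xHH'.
0xBF 0xED 0x20 0xCB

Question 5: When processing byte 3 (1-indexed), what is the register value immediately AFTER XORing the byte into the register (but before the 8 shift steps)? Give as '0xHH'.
Register before byte 3: 0xED
Byte 3: 0x8C
0xED XOR 0x8C = 0x61

Answer: 0x61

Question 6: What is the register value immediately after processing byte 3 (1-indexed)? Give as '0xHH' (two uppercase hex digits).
Answer: 0x20

Derivation:
After byte 1 (0x8A): reg=0xBF
After byte 2 (0xF1): reg=0xED
After byte 3 (0x8C): reg=0x20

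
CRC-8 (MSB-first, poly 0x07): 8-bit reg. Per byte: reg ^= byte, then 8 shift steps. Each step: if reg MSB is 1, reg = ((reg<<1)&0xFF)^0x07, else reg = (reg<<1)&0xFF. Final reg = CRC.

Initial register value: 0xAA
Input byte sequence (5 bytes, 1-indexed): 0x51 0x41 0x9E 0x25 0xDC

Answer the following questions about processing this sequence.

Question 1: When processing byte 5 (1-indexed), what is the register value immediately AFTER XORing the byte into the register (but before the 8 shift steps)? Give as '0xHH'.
Register before byte 5: 0xA8
Byte 5: 0xDC
0xA8 XOR 0xDC = 0x74

Answer: 0x74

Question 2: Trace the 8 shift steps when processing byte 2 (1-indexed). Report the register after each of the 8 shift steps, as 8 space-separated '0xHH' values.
After byte 1 (0x51): reg=0xEF
Register before byte 2: 0xEF
After XOR with byte 0x41: 0xAE

Answer: 0x5B 0xB6 0x6B 0xD6 0xAB 0x51 0xA2 0x43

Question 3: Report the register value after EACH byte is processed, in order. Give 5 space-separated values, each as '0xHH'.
0xEF 0x43 0x1D 0xA8 0x4B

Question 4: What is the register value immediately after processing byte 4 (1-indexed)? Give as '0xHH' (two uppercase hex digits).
After byte 1 (0x51): reg=0xEF
After byte 2 (0x41): reg=0x43
After byte 3 (0x9E): reg=0x1D
After byte 4 (0x25): reg=0xA8

Answer: 0xA8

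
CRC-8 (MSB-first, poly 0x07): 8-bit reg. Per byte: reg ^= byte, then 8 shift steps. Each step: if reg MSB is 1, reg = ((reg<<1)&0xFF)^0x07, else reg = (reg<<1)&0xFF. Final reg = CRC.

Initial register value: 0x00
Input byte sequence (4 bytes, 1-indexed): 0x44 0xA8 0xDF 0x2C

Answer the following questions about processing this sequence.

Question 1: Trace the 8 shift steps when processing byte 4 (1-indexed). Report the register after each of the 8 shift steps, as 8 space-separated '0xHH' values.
After byte 1 (0x44): reg=0xDB
After byte 2 (0xA8): reg=0x5E
After byte 3 (0xDF): reg=0x8E
Register before byte 4: 0x8E
After XOR with byte 0x2C: 0xA2

Answer: 0x43 0x86 0x0B 0x16 0x2C 0x58 0xB0 0x67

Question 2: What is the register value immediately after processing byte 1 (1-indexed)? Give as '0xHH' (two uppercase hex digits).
Answer: 0xDB

Derivation:
After byte 1 (0x44): reg=0xDB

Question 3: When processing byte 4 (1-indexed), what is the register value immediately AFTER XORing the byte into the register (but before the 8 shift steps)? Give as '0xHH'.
Register before byte 4: 0x8E
Byte 4: 0x2C
0x8E XOR 0x2C = 0xA2

Answer: 0xA2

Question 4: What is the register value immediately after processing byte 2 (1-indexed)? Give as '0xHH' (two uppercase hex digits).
After byte 1 (0x44): reg=0xDB
After byte 2 (0xA8): reg=0x5E

Answer: 0x5E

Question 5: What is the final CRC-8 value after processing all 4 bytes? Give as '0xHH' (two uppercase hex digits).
Answer: 0x67

Derivation:
After byte 1 (0x44): reg=0xDB
After byte 2 (0xA8): reg=0x5E
After byte 3 (0xDF): reg=0x8E
After byte 4 (0x2C): reg=0x67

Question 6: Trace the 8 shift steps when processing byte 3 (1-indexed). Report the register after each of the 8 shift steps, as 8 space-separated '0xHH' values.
After byte 1 (0x44): reg=0xDB
After byte 2 (0xA8): reg=0x5E
Register before byte 3: 0x5E
After XOR with byte 0xDF: 0x81

Answer: 0x05 0x0A 0x14 0x28 0x50 0xA0 0x47 0x8E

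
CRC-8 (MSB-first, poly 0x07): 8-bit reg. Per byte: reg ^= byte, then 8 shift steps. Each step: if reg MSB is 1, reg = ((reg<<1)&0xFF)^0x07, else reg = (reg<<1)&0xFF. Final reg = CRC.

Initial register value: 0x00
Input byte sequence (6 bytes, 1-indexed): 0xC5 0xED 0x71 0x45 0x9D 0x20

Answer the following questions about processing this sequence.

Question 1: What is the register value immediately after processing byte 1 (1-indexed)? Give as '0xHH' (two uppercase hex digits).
Answer: 0x55

Derivation:
After byte 1 (0xC5): reg=0x55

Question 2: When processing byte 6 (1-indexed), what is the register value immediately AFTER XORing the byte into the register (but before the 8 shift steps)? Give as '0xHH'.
Answer: 0xC4

Derivation:
Register before byte 6: 0xE4
Byte 6: 0x20
0xE4 XOR 0x20 = 0xC4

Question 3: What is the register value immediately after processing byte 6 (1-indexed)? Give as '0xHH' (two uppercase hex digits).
After byte 1 (0xC5): reg=0x55
After byte 2 (0xED): reg=0x21
After byte 3 (0x71): reg=0xB7
After byte 4 (0x45): reg=0xD0
After byte 5 (0x9D): reg=0xE4
After byte 6 (0x20): reg=0x52

Answer: 0x52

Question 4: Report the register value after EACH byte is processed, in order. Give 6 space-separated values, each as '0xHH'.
0x55 0x21 0xB7 0xD0 0xE4 0x52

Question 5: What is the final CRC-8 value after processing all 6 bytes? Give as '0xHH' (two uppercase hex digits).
After byte 1 (0xC5): reg=0x55
After byte 2 (0xED): reg=0x21
After byte 3 (0x71): reg=0xB7
After byte 4 (0x45): reg=0xD0
After byte 5 (0x9D): reg=0xE4
After byte 6 (0x20): reg=0x52

Answer: 0x52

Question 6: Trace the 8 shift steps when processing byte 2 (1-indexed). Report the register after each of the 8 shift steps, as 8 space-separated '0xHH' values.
After byte 1 (0xC5): reg=0x55
Register before byte 2: 0x55
After XOR with byte 0xED: 0xB8

Answer: 0x77 0xEE 0xDB 0xB1 0x65 0xCA 0x93 0x21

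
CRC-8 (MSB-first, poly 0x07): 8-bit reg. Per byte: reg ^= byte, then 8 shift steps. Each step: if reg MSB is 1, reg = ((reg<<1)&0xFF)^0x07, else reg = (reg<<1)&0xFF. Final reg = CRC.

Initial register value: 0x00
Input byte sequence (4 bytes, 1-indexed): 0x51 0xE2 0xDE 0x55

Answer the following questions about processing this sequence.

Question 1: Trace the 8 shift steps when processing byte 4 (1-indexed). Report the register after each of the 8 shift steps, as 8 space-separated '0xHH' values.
Answer: 0xCE 0x9B 0x31 0x62 0xC4 0x8F 0x19 0x32

Derivation:
After byte 1 (0x51): reg=0xB0
After byte 2 (0xE2): reg=0xB9
After byte 3 (0xDE): reg=0x32
Register before byte 4: 0x32
After XOR with byte 0x55: 0x67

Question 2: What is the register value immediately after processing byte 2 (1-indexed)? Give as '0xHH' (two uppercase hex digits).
Answer: 0xB9

Derivation:
After byte 1 (0x51): reg=0xB0
After byte 2 (0xE2): reg=0xB9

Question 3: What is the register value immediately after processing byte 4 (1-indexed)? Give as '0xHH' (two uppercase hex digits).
Answer: 0x32

Derivation:
After byte 1 (0x51): reg=0xB0
After byte 2 (0xE2): reg=0xB9
After byte 3 (0xDE): reg=0x32
After byte 4 (0x55): reg=0x32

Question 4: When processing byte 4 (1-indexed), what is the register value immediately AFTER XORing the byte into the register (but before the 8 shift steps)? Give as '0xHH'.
Answer: 0x67

Derivation:
Register before byte 4: 0x32
Byte 4: 0x55
0x32 XOR 0x55 = 0x67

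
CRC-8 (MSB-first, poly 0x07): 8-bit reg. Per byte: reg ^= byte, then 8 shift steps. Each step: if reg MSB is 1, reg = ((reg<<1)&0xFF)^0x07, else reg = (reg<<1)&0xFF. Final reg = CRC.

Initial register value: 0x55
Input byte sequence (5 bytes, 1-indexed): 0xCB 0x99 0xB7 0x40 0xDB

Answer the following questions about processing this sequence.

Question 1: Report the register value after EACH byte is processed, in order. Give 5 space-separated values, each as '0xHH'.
0xD3 0xF1 0xD5 0xE2 0xAF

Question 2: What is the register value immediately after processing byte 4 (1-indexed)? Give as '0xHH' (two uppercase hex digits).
Answer: 0xE2

Derivation:
After byte 1 (0xCB): reg=0xD3
After byte 2 (0x99): reg=0xF1
After byte 3 (0xB7): reg=0xD5
After byte 4 (0x40): reg=0xE2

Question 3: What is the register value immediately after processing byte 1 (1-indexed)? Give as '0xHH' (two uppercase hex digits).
After byte 1 (0xCB): reg=0xD3

Answer: 0xD3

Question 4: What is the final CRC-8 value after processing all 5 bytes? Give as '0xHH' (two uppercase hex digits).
Answer: 0xAF

Derivation:
After byte 1 (0xCB): reg=0xD3
After byte 2 (0x99): reg=0xF1
After byte 3 (0xB7): reg=0xD5
After byte 4 (0x40): reg=0xE2
After byte 5 (0xDB): reg=0xAF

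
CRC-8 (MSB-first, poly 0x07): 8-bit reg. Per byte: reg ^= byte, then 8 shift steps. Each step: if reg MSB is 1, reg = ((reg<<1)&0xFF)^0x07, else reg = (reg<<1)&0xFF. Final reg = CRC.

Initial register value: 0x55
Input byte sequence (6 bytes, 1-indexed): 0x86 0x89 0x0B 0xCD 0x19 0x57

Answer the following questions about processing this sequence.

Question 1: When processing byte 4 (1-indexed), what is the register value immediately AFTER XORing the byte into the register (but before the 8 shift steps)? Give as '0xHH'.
Answer: 0x65

Derivation:
Register before byte 4: 0xA8
Byte 4: 0xCD
0xA8 XOR 0xCD = 0x65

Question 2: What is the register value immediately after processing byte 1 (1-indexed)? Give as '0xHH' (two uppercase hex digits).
After byte 1 (0x86): reg=0x37

Answer: 0x37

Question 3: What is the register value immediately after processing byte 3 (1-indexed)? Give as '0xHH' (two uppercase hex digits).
Answer: 0xA8

Derivation:
After byte 1 (0x86): reg=0x37
After byte 2 (0x89): reg=0x33
After byte 3 (0x0B): reg=0xA8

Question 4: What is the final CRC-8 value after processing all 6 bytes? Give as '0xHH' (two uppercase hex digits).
Answer: 0x4D

Derivation:
After byte 1 (0x86): reg=0x37
After byte 2 (0x89): reg=0x33
After byte 3 (0x0B): reg=0xA8
After byte 4 (0xCD): reg=0x3C
After byte 5 (0x19): reg=0xFB
After byte 6 (0x57): reg=0x4D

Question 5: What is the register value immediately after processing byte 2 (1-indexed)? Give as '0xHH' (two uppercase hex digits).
After byte 1 (0x86): reg=0x37
After byte 2 (0x89): reg=0x33

Answer: 0x33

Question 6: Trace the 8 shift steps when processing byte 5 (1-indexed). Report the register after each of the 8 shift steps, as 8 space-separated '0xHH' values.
After byte 1 (0x86): reg=0x37
After byte 2 (0x89): reg=0x33
After byte 3 (0x0B): reg=0xA8
After byte 4 (0xCD): reg=0x3C
Register before byte 5: 0x3C
After XOR with byte 0x19: 0x25

Answer: 0x4A 0x94 0x2F 0x5E 0xBC 0x7F 0xFE 0xFB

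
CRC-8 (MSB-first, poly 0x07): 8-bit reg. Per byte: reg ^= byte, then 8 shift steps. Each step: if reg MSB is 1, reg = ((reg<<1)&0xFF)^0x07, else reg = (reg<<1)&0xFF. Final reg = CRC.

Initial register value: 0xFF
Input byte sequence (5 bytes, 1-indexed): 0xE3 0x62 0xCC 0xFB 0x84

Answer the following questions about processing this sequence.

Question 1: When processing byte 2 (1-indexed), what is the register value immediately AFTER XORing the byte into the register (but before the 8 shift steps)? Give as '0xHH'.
Answer: 0x36

Derivation:
Register before byte 2: 0x54
Byte 2: 0x62
0x54 XOR 0x62 = 0x36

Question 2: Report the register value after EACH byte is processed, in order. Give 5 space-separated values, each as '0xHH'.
0x54 0x82 0xED 0x62 0xBC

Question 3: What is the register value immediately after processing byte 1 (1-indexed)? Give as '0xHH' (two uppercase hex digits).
After byte 1 (0xE3): reg=0x54

Answer: 0x54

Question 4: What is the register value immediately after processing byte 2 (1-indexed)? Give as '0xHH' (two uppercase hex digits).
After byte 1 (0xE3): reg=0x54
After byte 2 (0x62): reg=0x82

Answer: 0x82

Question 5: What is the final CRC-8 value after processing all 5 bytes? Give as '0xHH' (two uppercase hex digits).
Answer: 0xBC

Derivation:
After byte 1 (0xE3): reg=0x54
After byte 2 (0x62): reg=0x82
After byte 3 (0xCC): reg=0xED
After byte 4 (0xFB): reg=0x62
After byte 5 (0x84): reg=0xBC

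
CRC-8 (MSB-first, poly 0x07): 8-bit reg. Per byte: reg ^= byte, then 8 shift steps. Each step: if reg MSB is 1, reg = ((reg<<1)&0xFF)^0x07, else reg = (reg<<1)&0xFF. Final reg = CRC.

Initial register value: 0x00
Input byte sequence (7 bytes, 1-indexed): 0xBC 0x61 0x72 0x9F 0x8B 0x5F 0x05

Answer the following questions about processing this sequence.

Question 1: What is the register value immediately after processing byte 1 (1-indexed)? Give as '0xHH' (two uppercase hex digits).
Answer: 0x3D

Derivation:
After byte 1 (0xBC): reg=0x3D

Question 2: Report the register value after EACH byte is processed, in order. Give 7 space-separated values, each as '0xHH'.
0x3D 0x93 0xA9 0x82 0x3F 0x27 0xEE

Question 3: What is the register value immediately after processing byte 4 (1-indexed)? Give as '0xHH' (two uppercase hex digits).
Answer: 0x82

Derivation:
After byte 1 (0xBC): reg=0x3D
After byte 2 (0x61): reg=0x93
After byte 3 (0x72): reg=0xA9
After byte 4 (0x9F): reg=0x82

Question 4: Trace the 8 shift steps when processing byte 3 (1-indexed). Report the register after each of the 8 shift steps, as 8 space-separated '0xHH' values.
After byte 1 (0xBC): reg=0x3D
After byte 2 (0x61): reg=0x93
Register before byte 3: 0x93
After XOR with byte 0x72: 0xE1

Answer: 0xC5 0x8D 0x1D 0x3A 0x74 0xE8 0xD7 0xA9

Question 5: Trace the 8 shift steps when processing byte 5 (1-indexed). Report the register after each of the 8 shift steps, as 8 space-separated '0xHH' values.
After byte 1 (0xBC): reg=0x3D
After byte 2 (0x61): reg=0x93
After byte 3 (0x72): reg=0xA9
After byte 4 (0x9F): reg=0x82
Register before byte 5: 0x82
After XOR with byte 0x8B: 0x09

Answer: 0x12 0x24 0x48 0x90 0x27 0x4E 0x9C 0x3F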